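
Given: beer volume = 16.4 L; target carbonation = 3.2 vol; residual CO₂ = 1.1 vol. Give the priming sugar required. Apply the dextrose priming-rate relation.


sugar = (target − residual)·4.0·V
sugar = (3.2 − 1.1)·4.0·16.4

137.7600 g


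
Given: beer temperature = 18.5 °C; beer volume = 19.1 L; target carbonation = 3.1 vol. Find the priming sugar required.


residual = 14.695·(0.01821 + 0.09011·e^(−0.04·T));  sugar = (target − residual)·4.0·V
residual = 14.695·(0.01821 + 0.09011·e^(−0.04·18.5)) = 0.8994
sugar = (3.1 − 0.8994)·4.0·19.1

168.1278 g


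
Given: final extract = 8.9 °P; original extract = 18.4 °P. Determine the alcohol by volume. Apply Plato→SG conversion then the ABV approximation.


SG = 259/(259 − P);  ABV = (OG − FG)·131.25
OG = 259/(259 − 18.4) = 1.0765
FG = 259/(259 − 8.9) = 1.0356
ABV = (1.0765 − 1.0356)·131.25

5.3668 % ABV


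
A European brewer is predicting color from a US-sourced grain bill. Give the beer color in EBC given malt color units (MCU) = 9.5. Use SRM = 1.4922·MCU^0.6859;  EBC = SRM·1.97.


SRM = 1.4922·9.5^0.6859 = 6.9895
EBC = 6.9895·1.97

13.7694 EBC


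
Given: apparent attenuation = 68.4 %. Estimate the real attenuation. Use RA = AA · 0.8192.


RA = 68.4 · 0.8192

56.0333 %


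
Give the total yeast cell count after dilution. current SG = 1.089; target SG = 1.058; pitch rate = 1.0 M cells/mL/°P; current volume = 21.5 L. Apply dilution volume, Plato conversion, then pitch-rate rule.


V_w = V·((SG_c−1)/(SG_t−1)−1);  °P = 259 − 259/SG_t;  cells = rate·(V+V_w)·°P
V_w = 21.5·((1.089−1)/(1.058−1)−1) = 11.4914
V_final = 21.5 + 11.4914 = 32.9914
°P = 259 − 259/1.058 = 14.1985
cells = 1.0·32.9914·14.1985

468.4277 billion cells


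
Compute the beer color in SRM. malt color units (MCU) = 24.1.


SRM = 1.4922 · MCU^0.6859
SRM = 1.4922 · 24.1^0.6859

13.2359 SRM


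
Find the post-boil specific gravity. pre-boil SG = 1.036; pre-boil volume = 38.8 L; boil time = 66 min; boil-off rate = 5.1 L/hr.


V_post = V_pre − rate·(t/60);  SG_post = 1 + (SG_pre−1)·V_pre/V_post
V_post = 38.8 − 5.1·(66/60) = 33.1900
SG_post = 1 + (1.036 − 1)·38.8/33.1900

1.0421


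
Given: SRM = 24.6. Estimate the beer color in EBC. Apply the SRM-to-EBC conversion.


EBC = SRM · 1.97
EBC = 24.6 · 1.97

48.4620 EBC


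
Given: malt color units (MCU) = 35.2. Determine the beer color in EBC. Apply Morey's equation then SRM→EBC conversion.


SRM = 1.4922·MCU^0.6859;  EBC = SRM·1.97
SRM = 1.4922·35.2^0.6859 = 17.1633
EBC = 17.1633·1.97

33.8117 EBC


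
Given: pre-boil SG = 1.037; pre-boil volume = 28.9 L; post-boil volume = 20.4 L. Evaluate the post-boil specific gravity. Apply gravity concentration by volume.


SG_post = 1 + (SG_pre − 1)·V_pre/V_post
pts_pre = (1.037 − 1)·1000 = 37.0000
pts_post = 37.0000·28.9/20.4 = 52.4167
SG_post = 1 + 52.4167/1000

1.0524


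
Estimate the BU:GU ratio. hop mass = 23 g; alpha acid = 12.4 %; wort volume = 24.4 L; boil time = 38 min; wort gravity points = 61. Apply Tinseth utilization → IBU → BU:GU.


U = 1.65·0.000125^(GP/1000)·(1−e^(−0.04t))/4.15;  IBU = (α/100)·m·U·1000/V;  BU:GU = IBU/GP
U = 1.65·0.000125^(61/1000)·(1−e^(−0.04·38))/4.15 = 0.1795
IBU = (12.4/100)·23·0.1795·1000/24.4 = 20.9854
BU:GU = 20.9854/61

0.3440


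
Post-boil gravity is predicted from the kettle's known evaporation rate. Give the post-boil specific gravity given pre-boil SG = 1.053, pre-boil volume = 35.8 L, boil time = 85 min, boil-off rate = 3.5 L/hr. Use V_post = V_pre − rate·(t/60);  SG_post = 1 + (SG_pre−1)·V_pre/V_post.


V_post = 35.8 − 3.5·(85/60) = 30.8417
SG_post = 1 + (1.053 − 1)·35.8/30.8417

1.0615


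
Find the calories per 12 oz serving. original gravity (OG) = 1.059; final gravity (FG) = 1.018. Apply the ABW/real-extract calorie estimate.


ABW = (OG−FG)·131.25·0.79/FG;  °P = 259 − 259/SG (for OG→OE and FG→AE);  RE = 0.1808·OE + 0.8192·AE;  Cal = (6.9·ABW + 4·(RE−0.1))·FG·3.55
ABW = (1.059 − 1.018)·131.25·0.79/1.018 = 4.1760
OE = 259 − 259/1.059 = 14.4297 °P
AE = 259 − 259/1.018 = 4.5796 °P
RE = 0.1808·14.4297 + 0.8192·4.5796 = 6.3605 °P
Cal = (6.9·4.1760 + 4·(6.3605−0.1))·1.018·3.55

194.6316 kcal


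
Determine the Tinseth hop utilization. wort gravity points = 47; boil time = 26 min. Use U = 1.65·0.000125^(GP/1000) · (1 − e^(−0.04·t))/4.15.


bigness = 1.65·0.000125^(47/1000) = 1.0815
boil_factor = (1 − e^(−0.04·26))/4.15 = 0.1558
U = 1.0815 · 0.1558

0.1685


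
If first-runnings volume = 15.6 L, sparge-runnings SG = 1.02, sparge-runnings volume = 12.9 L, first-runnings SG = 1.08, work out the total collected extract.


total = Σ (SG_i − 1)·1000·V_i
first = (1.08 − 1)·1000·15.6 = 1248.0000
sparge = (1.02 − 1)·1000·12.9 = 258.0000
total = 1248.0000 + 258.0000

1506.0000 gravity·L


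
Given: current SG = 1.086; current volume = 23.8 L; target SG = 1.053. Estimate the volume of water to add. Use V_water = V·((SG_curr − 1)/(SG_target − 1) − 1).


V_water = 23.8·((1.086 − 1)/(1.053 − 1) − 1)

14.8189 L


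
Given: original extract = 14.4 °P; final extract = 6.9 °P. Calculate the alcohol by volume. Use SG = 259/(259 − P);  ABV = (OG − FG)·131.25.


OG = 259/(259 − 14.4) = 1.0589
FG = 259/(259 − 6.9) = 1.0274
ABV = (1.0589 − 1.0274)·131.25

4.1346 % ABV


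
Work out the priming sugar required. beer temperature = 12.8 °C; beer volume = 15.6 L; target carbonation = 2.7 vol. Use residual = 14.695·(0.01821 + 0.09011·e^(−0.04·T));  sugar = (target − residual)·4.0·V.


residual = 14.695·(0.01821 + 0.09011·e^(−0.04·12.8)) = 1.0612
sugar = (2.7 − 1.0612)·4.0·15.6

102.2634 g


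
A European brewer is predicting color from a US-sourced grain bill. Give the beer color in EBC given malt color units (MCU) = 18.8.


SRM = 1.4922·MCU^0.6859;  EBC = SRM·1.97
SRM = 1.4922·18.8^0.6859 = 11.1628
EBC = 11.1628·1.97

21.9907 EBC


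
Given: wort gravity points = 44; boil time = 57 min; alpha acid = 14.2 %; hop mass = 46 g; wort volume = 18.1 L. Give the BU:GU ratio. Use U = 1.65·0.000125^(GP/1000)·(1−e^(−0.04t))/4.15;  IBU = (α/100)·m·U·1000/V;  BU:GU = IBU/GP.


U = 1.65·0.000125^(44/1000)·(1−e^(−0.04·57))/4.15 = 0.2403
IBU = (14.2/100)·46·0.2403·1000/18.1 = 86.7374
BU:GU = 86.7374/44

1.9713


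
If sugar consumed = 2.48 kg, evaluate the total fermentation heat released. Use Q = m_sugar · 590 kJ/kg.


Q = 2.48 · 590

1463.2000 kJ


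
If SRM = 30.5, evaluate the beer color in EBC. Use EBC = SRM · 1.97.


EBC = 30.5 · 1.97

60.0850 EBC


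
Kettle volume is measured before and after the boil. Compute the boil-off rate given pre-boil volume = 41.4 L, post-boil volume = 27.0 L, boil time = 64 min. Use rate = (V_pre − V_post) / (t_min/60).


rate = (41.4 − 27.0) / (64/60)

13.5000 L/hr


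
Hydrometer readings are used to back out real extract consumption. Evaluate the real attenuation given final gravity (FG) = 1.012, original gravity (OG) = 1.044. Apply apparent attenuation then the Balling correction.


AA = (OG−FG)/(OG−1)·100;  RA = AA·0.8192
AA = (1.044 − 1.012)/(1.044 − 1)·100 = 72.7273
RA = 72.7273·0.8192

59.5782 %


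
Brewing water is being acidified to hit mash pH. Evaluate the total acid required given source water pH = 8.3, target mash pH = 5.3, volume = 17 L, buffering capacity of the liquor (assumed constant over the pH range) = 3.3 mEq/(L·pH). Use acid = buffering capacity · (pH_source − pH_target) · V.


acid = 3.3 · (8.3 − 5.3) · 17

168.3000 mEq


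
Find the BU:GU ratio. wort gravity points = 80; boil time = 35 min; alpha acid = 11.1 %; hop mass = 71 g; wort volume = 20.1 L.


U = 1.65·0.000125^(GP/1000)·(1−e^(−0.04t))/4.15;  IBU = (α/100)·m·U·1000/V;  BU:GU = IBU/GP
U = 1.65·0.000125^(80/1000)·(1−e^(−0.04·35))/4.15 = 0.1460
IBU = (11.1/100)·71·0.1460·1000/20.1 = 57.2270
BU:GU = 57.2270/80

0.7153


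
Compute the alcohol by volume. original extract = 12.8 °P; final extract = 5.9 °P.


SG = 259/(259 − P);  ABV = (OG − FG)·131.25
OG = 259/(259 − 12.8) = 1.0520
FG = 259/(259 − 5.9) = 1.0233
ABV = (1.0520 − 1.0233)·131.25

3.7642 % ABV


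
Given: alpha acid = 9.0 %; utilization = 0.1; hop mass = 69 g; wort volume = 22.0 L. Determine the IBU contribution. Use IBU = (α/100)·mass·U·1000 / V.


IBU = (9.0/100)·69·0.1·1000 / 22.0

28.2273 IBU


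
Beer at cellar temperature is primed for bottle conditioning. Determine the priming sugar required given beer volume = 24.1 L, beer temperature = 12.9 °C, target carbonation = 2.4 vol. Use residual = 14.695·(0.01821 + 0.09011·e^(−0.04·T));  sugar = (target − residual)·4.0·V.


residual = 14.695·(0.01821 + 0.09011·e^(−0.04·12.9)) = 1.0580
sugar = (2.4 − 1.0580)·4.0·24.1

129.3692 g


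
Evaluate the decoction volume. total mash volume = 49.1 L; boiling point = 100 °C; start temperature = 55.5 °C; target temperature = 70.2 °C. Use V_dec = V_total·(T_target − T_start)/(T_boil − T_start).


V_dec = 49.1·(70.2 − 55.5)/(100 − 55.5)

16.2196 L


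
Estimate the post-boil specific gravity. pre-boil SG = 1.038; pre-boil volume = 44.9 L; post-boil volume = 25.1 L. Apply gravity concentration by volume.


SG_post = 1 + (SG_pre − 1)·V_pre/V_post
pts_pre = (1.038 − 1)·1000 = 38.0000
pts_post = 38.0000·44.9/25.1 = 67.9761
SG_post = 1 + 67.9761/1000

1.0680


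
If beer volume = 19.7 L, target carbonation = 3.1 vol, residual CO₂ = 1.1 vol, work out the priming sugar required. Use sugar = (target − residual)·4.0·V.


sugar = (3.1 − 1.1)·4.0·19.7

157.6000 g


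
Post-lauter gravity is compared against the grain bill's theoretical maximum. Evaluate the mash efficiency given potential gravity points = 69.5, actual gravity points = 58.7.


efficiency = actual / potential × 100
efficiency = 58.7 / 69.5 × 100

84.4604 %


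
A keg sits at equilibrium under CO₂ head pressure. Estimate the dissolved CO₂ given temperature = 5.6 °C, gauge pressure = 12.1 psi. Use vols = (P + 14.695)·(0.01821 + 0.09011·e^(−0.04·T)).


vols = (12.1 + 14.695)·(0.01821 + 0.09011·e^(−0.04·5.6))

2.4179 volumes


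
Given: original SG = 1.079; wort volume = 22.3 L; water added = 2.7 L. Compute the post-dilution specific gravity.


SG_new = 1 + (SG_old − 1)·V_old/(V_old + V_water)
pts = (1.079 − 1)·1000·22.3/(22.3 + 2.7) = 70.4680
SG_new = 1 + 70.4680/1000

1.0705


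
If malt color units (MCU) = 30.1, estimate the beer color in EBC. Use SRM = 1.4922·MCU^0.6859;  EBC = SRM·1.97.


SRM = 1.4922·30.1^0.6859 = 15.4161
EBC = 15.4161·1.97

30.3698 EBC


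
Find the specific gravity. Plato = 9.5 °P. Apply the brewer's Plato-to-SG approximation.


SG = 259/(259 − P)
SG = 259/(259 − 9.5)

1.0381


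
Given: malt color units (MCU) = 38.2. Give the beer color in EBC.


SRM = 1.4922·MCU^0.6859;  EBC = SRM·1.97
SRM = 1.4922·38.2^0.6859 = 18.1537
EBC = 18.1537·1.97

35.7627 EBC


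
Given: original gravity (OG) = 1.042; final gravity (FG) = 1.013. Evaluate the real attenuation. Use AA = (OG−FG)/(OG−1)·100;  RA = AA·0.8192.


AA = (1.042 − 1.013)/(1.042 − 1)·100 = 69.0476
RA = 69.0476·0.8192

56.5638 %


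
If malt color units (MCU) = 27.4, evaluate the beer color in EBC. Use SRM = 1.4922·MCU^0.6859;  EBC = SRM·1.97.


SRM = 1.4922·27.4^0.6859 = 14.4537
EBC = 14.4537·1.97

28.4739 EBC


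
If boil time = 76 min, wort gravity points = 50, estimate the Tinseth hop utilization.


U = 1.65·0.000125^(GP/1000) · (1 − e^(−0.04·t))/4.15
bigness = 1.65·0.000125^(50/1000) = 1.0528
boil_factor = (1 − e^(−0.04·76))/4.15 = 0.2294
U = 1.0528 · 0.2294

0.2415


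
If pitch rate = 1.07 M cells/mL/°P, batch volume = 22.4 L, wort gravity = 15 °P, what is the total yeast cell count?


cells (billions) = rate · V_L · °P
cells = 1.07 · 22.4 · 15

359.5200 billion cells


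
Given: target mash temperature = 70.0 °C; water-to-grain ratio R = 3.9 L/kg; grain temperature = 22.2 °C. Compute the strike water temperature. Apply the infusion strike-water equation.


T_strike = (0.41/R)·(T_mash − T_grain) + T_mash
T_strike = (0.41/3.9)·(70.0 − 22.2) + 70.0

75.0251 °C


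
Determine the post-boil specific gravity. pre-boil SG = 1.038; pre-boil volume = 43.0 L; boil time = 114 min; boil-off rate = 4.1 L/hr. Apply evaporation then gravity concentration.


V_post = V_pre − rate·(t/60);  SG_post = 1 + (SG_pre−1)·V_pre/V_post
V_post = 43.0 − 4.1·(114/60) = 35.2100
SG_post = 1 + (1.038 − 1)·43.0/35.2100

1.0464


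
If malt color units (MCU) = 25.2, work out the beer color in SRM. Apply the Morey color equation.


SRM = 1.4922 · MCU^0.6859
SRM = 1.4922 · 25.2^0.6859

13.6473 SRM


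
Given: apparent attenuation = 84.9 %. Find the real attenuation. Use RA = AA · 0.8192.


RA = 84.9 · 0.8192

69.5501 %


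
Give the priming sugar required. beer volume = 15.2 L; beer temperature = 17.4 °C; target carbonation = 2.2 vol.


residual = 14.695·(0.01821 + 0.09011·e^(−0.04·T));  sugar = (target − residual)·4.0·V
residual = 14.695·(0.01821 + 0.09011·e^(−0.04·17.4)) = 0.9278
sugar = (2.2 − 0.9278)·4.0·15.2

77.3502 g


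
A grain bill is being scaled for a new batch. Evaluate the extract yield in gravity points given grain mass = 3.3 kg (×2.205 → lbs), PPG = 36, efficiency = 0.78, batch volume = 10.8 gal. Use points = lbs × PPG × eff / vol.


lbs = 3.3 × 2.205 = 7.2765
points = 7.2765 × 36 × 0.78 / 10.8

18.9189 points


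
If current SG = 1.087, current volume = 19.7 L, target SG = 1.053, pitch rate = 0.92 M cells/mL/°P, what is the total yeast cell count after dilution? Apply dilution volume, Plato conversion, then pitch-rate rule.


V_w = V·((SG_c−1)/(SG_t−1)−1);  °P = 259 − 259/SG_t;  cells = rate·(V+V_w)·°P
V_w = 19.7·((1.087−1)/(1.053−1)−1) = 12.6377
V_final = 19.7 + 12.6377 = 32.3377
°P = 259 − 259/1.053 = 13.0361
cells = 0.92·32.3377·13.0361

387.8329 billion cells


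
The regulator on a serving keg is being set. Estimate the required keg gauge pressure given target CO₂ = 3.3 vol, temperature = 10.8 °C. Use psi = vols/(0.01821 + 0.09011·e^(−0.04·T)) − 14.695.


psi = 3.3/(0.01821 + 0.09011·e^(−0.04·10.8)) − 14.695

28.3240 psi


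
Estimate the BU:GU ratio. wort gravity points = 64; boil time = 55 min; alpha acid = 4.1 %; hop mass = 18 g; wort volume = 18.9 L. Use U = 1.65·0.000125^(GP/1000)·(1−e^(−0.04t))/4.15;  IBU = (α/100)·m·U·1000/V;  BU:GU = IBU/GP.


U = 1.65·0.000125^(64/1000)·(1−e^(−0.04·55))/4.15 = 0.1989
IBU = (4.1/100)·18·0.1989·1000/18.9 = 7.7666
BU:GU = 7.7666/64

0.1214


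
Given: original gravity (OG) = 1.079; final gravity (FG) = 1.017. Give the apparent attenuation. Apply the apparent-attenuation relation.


AA = (OG − FG)/(OG − 1) · 100
AA = (1.079 − 1.017)/(1.079 − 1) · 100

78.4810 %


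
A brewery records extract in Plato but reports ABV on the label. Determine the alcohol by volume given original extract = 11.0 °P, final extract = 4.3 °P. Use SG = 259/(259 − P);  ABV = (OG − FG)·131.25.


OG = 259/(259 − 11.0) = 1.0444
FG = 259/(259 − 4.3) = 1.0169
ABV = (1.0444 − 1.0169)·131.25

3.6057 % ABV


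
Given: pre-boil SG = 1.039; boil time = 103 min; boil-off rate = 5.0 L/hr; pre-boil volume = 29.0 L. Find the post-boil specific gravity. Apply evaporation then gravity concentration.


V_post = V_pre − rate·(t/60);  SG_post = 1 + (SG_pre−1)·V_pre/V_post
V_post = 29.0 − 5.0·(103/60) = 20.4167
SG_post = 1 + (1.039 − 1)·29.0/20.4167

1.0554


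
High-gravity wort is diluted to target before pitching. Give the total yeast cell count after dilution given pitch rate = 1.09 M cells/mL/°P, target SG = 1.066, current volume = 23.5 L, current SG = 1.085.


V_w = V·((SG_c−1)/(SG_t−1)−1);  °P = 259 − 259/SG_t;  cells = rate·(V+V_w)·°P
V_w = 23.5·((1.085−1)/(1.066−1)−1) = 6.7652
V_final = 23.5 + 6.7652 = 30.2652
°P = 259 − 259/1.066 = 16.0356
cells = 1.09·30.2652·16.0356

529.0002 billion cells


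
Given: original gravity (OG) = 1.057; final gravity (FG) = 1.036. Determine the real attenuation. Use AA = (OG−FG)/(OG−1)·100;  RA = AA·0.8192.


AA = (1.057 − 1.036)/(1.057 − 1)·100 = 36.8421
RA = 36.8421·0.8192

30.1811 %


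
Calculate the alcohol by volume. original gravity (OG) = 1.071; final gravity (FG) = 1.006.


ABV = (OG − FG) · 131.25
ABV = (1.071 − 1.006) · 131.25

8.5312 % ABV


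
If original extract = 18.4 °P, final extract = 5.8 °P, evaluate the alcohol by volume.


SG = 259/(259 − P);  ABV = (OG − FG)·131.25
OG = 259/(259 − 18.4) = 1.0765
FG = 259/(259 − 5.8) = 1.0229
ABV = (1.0765 − 1.0229)·131.25

7.0309 % ABV


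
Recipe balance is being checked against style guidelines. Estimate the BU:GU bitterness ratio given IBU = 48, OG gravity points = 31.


BU:GU = IBU / OG_points
BU:GU = 48 / 31

1.5484


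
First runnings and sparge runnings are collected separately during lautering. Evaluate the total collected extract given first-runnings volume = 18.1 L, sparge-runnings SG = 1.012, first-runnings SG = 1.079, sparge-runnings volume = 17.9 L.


total = Σ (SG_i − 1)·1000·V_i
first = (1.079 − 1)·1000·18.1 = 1429.9000
sparge = (1.012 − 1)·1000·17.9 = 214.8000
total = 1429.9000 + 214.8000

1644.7000 gravity·L


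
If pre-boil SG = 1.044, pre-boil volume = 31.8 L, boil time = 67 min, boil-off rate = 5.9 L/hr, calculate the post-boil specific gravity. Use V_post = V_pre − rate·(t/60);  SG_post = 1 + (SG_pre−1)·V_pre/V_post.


V_post = 31.8 − 5.9·(67/60) = 25.2117
SG_post = 1 + (1.044 − 1)·31.8/25.2117

1.0555


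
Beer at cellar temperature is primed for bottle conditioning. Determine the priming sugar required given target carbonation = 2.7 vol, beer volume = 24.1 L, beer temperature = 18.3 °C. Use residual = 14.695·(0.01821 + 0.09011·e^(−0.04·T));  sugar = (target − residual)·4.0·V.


residual = 14.695·(0.01821 + 0.09011·e^(−0.04·18.3)) = 0.9044
sugar = (2.7 − 0.9044)·4.0·24.1

173.0911 g


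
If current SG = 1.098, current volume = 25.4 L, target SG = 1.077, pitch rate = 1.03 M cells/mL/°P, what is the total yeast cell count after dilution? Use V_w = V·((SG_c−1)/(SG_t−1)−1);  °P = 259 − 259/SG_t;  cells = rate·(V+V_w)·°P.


V_w = 25.4·((1.098−1)/(1.077−1)−1) = 6.9273
V_final = 25.4 + 6.9273 = 32.3273
°P = 259 − 259/1.077 = 18.5172
cells = 1.03·32.3273·18.5172

616.5681 billion cells


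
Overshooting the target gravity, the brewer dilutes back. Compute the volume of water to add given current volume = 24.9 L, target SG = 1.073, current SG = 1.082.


V_water = V·((SG_curr − 1)/(SG_target − 1) − 1)
V_water = 24.9·((1.082 − 1)/(1.073 − 1) − 1)

3.0699 L


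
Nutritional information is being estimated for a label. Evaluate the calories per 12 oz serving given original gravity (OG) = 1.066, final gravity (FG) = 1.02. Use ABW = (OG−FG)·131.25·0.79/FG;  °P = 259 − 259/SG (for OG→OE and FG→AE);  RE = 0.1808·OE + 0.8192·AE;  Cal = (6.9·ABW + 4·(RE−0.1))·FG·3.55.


ABW = (1.066 − 1.02)·131.25·0.79/1.02 = 4.6761
OE = 259 − 259/1.066 = 16.0356 °P
AE = 259 − 259/1.02 = 5.0784 °P
RE = 0.1808·16.0356 + 0.8192·5.0784 = 7.0595 °P
Cal = (6.9·4.6761 + 4·(7.0595−0.1))·1.02·3.55

217.6333 kcal


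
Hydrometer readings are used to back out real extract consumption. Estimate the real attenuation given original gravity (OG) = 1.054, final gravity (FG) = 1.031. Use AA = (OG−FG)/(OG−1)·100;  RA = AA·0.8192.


AA = (1.054 − 1.031)/(1.054 − 1)·100 = 42.5926
RA = 42.5926·0.8192

34.8919 %


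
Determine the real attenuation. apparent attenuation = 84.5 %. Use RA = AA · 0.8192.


RA = 84.5 · 0.8192

69.2224 %


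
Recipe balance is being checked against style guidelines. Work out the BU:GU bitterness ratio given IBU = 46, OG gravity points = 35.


BU:GU = IBU / OG_points
BU:GU = 46 / 35

1.3143


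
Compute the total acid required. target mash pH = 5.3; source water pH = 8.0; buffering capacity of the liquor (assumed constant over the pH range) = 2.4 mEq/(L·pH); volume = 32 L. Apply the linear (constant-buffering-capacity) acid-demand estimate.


acid = buffering capacity · (pH_source − pH_target) · V
acid = 2.4 · (8.0 − 5.3) · 32

207.3600 mEq


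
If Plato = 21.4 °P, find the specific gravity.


SG = 259/(259 − P)
SG = 259/(259 − 21.4)

1.0901


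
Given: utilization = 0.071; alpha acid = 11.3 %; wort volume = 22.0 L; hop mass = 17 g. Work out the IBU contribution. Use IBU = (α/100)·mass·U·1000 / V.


IBU = (11.3/100)·17·0.071·1000 / 22.0

6.1996 IBU


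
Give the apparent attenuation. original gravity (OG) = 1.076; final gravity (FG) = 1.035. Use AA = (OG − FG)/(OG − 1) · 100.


AA = (1.076 − 1.035)/(1.076 − 1) · 100

53.9474 %


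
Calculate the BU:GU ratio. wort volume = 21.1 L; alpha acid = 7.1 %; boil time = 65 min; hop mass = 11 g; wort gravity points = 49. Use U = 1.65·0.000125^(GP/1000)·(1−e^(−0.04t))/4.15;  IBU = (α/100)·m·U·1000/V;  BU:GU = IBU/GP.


U = 1.65·0.000125^(49/1000)·(1−e^(−0.04·65))/4.15 = 0.2370
IBU = (7.1/100)·11·0.2370·1000/21.1 = 8.7707
BU:GU = 8.7707/49

0.1790


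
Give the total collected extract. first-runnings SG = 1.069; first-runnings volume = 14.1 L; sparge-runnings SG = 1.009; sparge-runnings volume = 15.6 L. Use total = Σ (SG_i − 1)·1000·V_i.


first = (1.069 − 1)·1000·14.1 = 972.9000
sparge = (1.009 − 1)·1000·15.6 = 140.4000
total = 972.9000 + 140.4000

1113.3000 gravity·L


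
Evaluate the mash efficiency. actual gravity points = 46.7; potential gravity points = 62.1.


efficiency = actual / potential × 100
efficiency = 46.7 / 62.1 × 100

75.2013 %


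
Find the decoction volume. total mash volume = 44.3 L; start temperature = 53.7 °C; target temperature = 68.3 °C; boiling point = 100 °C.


V_dec = V_total·(T_target − T_start)/(T_boil − T_start)
V_dec = 44.3·(68.3 − 53.7)/(100 − 53.7)

13.9693 L


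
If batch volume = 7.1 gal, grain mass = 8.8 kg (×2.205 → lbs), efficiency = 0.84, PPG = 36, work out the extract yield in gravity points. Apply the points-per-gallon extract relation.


points = lbs × PPG × eff / vol
lbs = 8.8 × 2.205 = 19.4040
points = 19.4040 × 36 × 0.84 / 7.1

82.6446 points


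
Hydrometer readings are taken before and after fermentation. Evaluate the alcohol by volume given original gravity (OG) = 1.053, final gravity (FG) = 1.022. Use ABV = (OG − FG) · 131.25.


ABV = (1.053 − 1.022) · 131.25

4.0687 % ABV


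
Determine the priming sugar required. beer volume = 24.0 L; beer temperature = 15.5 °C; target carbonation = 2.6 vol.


residual = 14.695·(0.01821 + 0.09011·e^(−0.04·T));  sugar = (target − residual)·4.0·V
residual = 14.695·(0.01821 + 0.09011·e^(−0.04·15.5)) = 0.9799
sugar = (2.6 − 0.9799)·4.0·24.0

155.5273 g


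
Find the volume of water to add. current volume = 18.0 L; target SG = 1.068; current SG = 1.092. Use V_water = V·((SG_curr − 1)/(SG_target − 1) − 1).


V_water = 18.0·((1.092 − 1)/(1.068 − 1) − 1)

6.3529 L


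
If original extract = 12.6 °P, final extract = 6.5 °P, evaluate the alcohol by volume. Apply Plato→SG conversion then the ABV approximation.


SG = 259/(259 − P);  ABV = (OG − FG)·131.25
OG = 259/(259 − 12.6) = 1.0511
FG = 259/(259 − 6.5) = 1.0257
ABV = (1.0511 − 1.0257)·131.25

3.3329 % ABV


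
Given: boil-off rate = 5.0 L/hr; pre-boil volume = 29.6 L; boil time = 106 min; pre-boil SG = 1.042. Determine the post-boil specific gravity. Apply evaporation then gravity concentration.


V_post = V_pre − rate·(t/60);  SG_post = 1 + (SG_pre−1)·V_pre/V_post
V_post = 29.6 − 5.0·(106/60) = 20.7667
SG_post = 1 + (1.042 − 1)·29.6/20.7667

1.0599


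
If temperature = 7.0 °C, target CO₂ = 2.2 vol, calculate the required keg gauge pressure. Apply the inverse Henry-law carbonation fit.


psi = vols/(0.01821 + 0.09011·e^(−0.04·T)) − 14.695
psi = 2.2/(0.01821 + 0.09011·e^(−0.04·7.0)) − 14.695

10.7934 psi


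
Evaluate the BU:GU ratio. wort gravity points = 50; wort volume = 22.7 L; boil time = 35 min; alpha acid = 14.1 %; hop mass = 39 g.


U = 1.65·0.000125^(GP/1000)·(1−e^(−0.04t))/4.15;  IBU = (α/100)·m·U·1000/V;  BU:GU = IBU/GP
U = 1.65·0.000125^(50/1000)·(1−e^(−0.04·35))/4.15 = 0.1911
IBU = (14.1/100)·39·0.1911·1000/22.7 = 46.2985
BU:GU = 46.2985/50

0.9260


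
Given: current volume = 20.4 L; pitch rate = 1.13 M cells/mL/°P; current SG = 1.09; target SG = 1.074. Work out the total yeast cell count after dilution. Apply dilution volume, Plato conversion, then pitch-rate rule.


V_w = V·((SG_c−1)/(SG_t−1)−1);  °P = 259 − 259/SG_t;  cells = rate·(V+V_w)·°P
V_w = 20.4·((1.09−1)/(1.074−1)−1) = 4.4108
V_final = 20.4 + 4.4108 = 24.8108
°P = 259 − 259/1.074 = 17.8454
cells = 1.13·24.8108·17.8454

500.3185 billion cells


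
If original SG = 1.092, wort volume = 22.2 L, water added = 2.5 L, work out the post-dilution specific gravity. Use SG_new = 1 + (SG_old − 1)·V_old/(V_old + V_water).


pts = (1.092 − 1)·1000·22.2/(22.2 + 2.5) = 82.6883
SG_new = 1 + 82.6883/1000

1.0827


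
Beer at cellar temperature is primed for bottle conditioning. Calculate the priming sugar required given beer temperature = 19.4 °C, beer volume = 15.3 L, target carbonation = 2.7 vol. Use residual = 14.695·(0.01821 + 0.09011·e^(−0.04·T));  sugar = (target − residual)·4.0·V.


residual = 14.695·(0.01821 + 0.09011·e^(−0.04·19.4)) = 0.8770
sugar = (2.7 − 0.8770)·4.0·15.3

111.5655 g


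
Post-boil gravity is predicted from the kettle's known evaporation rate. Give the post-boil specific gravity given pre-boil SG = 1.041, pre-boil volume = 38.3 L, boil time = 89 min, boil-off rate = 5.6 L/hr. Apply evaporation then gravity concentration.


V_post = V_pre − rate·(t/60);  SG_post = 1 + (SG_pre−1)·V_pre/V_post
V_post = 38.3 − 5.6·(89/60) = 29.9933
SG_post = 1 + (1.041 − 1)·38.3/29.9933

1.0524


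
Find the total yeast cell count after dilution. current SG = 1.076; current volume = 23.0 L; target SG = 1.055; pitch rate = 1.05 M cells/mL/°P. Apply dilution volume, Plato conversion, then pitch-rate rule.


V_w = V·((SG_c−1)/(SG_t−1)−1);  °P = 259 − 259/SG_t;  cells = rate·(V+V_w)·°P
V_w = 23.0·((1.076−1)/(1.055−1)−1) = 8.7818
V_final = 23.0 + 8.7818 = 31.7818
°P = 259 − 259/1.055 = 13.5024
cells = 1.05·31.7818·13.5024

450.5864 billion cells


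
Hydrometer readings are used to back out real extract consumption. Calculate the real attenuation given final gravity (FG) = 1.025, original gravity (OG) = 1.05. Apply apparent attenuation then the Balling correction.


AA = (OG−FG)/(OG−1)·100;  RA = AA·0.8192
AA = (1.05 − 1.025)/(1.05 − 1)·100 = 50.0000
RA = 50.0000·0.8192

40.9600 %


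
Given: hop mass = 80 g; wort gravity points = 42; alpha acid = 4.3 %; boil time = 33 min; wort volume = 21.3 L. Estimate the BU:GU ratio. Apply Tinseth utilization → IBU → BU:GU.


U = 1.65·0.000125^(GP/1000)·(1−e^(−0.04t))/4.15;  IBU = (α/100)·m·U·1000/V;  BU:GU = IBU/GP
U = 1.65·0.000125^(42/1000)·(1−e^(−0.04·33))/4.15 = 0.1998
IBU = (4.3/100)·80·0.1998·1000/21.3 = 32.2633
BU:GU = 32.2633/42

0.7682


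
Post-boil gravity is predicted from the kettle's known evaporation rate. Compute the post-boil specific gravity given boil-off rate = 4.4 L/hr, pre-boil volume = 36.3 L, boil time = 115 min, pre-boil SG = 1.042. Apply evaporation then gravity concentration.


V_post = V_pre − rate·(t/60);  SG_post = 1 + (SG_pre−1)·V_pre/V_post
V_post = 36.3 − 4.4·(115/60) = 27.8667
SG_post = 1 + (1.042 − 1)·36.3/27.8667

1.0547


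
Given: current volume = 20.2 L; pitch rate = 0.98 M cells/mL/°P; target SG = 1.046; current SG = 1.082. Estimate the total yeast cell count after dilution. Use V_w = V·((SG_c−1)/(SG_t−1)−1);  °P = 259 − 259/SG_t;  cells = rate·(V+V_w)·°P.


V_w = 20.2·((1.082−1)/(1.046−1)−1) = 15.8087
V_final = 20.2 + 15.8087 = 36.0087
°P = 259 − 259/1.046 = 11.3901
cells = 0.98·36.0087·11.3901

401.9383 billion cells


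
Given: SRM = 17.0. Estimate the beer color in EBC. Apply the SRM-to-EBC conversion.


EBC = SRM · 1.97
EBC = 17.0 · 1.97

33.4900 EBC


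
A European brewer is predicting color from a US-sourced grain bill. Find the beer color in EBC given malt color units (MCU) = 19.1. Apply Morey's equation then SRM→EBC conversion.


SRM = 1.4922·MCU^0.6859;  EBC = SRM·1.97
SRM = 1.4922·19.1^0.6859 = 11.2846
EBC = 11.2846·1.97

22.2307 EBC


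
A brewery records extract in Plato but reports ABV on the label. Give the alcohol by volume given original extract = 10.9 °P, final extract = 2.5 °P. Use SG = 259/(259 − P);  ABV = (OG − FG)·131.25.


OG = 259/(259 − 10.9) = 1.0439
FG = 259/(259 − 2.5) = 1.0097
ABV = (1.0439 − 1.0097)·131.25

4.4871 % ABV


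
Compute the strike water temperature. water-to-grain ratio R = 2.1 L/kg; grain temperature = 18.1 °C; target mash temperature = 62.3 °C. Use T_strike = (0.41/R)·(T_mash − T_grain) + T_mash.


T_strike = (0.41/2.1)·(62.3 − 18.1) + 62.3

70.9295 °C


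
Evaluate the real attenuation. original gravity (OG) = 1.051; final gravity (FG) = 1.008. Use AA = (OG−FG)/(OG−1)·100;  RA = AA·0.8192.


AA = (1.051 − 1.008)/(1.051 − 1)·100 = 84.3137
RA = 84.3137·0.8192

69.0698 %


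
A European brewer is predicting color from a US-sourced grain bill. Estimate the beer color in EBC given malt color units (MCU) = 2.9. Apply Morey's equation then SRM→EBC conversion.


SRM = 1.4922·MCU^0.6859;  EBC = SRM·1.97
SRM = 1.4922·2.9^0.6859 = 3.0973
EBC = 3.0973·1.97

6.1017 EBC


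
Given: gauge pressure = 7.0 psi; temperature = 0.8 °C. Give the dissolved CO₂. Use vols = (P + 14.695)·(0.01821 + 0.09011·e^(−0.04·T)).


vols = (7.0 + 14.695)·(0.01821 + 0.09011·e^(−0.04·0.8))

2.2884 volumes


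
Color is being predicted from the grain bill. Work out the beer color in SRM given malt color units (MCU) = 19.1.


SRM = 1.4922 · MCU^0.6859
SRM = 1.4922 · 19.1^0.6859

11.2846 SRM


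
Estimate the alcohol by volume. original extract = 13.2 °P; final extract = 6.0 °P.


SG = 259/(259 − P);  ABV = (OG − FG)·131.25
OG = 259/(259 − 13.2) = 1.0537
FG = 259/(259 − 6.0) = 1.0237
ABV = (1.0537 − 1.0237)·131.25

3.9358 % ABV


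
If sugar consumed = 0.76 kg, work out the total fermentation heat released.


Q = m_sugar · 590 kJ/kg
Q = 0.76 · 590

448.4000 kJ


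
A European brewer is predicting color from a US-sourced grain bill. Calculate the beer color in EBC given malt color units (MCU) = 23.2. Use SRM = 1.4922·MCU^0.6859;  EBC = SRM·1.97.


SRM = 1.4922·23.2^0.6859 = 12.8948
EBC = 12.8948·1.97

25.4028 EBC


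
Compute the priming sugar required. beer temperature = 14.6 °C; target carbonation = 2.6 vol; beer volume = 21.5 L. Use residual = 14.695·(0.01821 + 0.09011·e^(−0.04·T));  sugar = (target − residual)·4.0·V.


residual = 14.695·(0.01821 + 0.09011·e^(−0.04·14.6)) = 1.0060
sugar = (2.6 − 1.0060)·4.0·21.5

137.0810 g


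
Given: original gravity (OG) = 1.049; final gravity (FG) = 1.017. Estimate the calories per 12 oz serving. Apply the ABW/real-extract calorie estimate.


ABW = (OG−FG)·131.25·0.79/FG;  °P = 259 − 259/SG (for OG→OE and FG→AE);  RE = 0.1808·OE + 0.8192·AE;  Cal = (6.9·ABW + 4·(RE−0.1))·FG·3.55
ABW = (1.049 − 1.017)·131.25·0.79/1.017 = 3.2625
OE = 259 − 259/1.049 = 12.0982 °P
AE = 259 − 259/1.017 = 4.3294 °P
RE = 0.1808·12.0982 + 0.8192·4.3294 = 5.7340 °P
Cal = (6.9·3.2625 + 4·(5.7340−0.1))·1.017·3.55

162.6372 kcal


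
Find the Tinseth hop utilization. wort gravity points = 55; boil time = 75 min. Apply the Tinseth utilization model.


U = 1.65·0.000125^(GP/1000) · (1 − e^(−0.04·t))/4.15
bigness = 1.65·0.000125^(55/1000) = 1.0065
boil_factor = (1 − e^(−0.04·75))/4.15 = 0.2290
U = 1.0065 · 0.2290

0.2305


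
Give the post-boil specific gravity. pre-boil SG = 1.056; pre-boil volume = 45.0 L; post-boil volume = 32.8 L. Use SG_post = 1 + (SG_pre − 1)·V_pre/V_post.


pts_pre = (1.056 − 1)·1000 = 56.0000
pts_post = 56.0000·45.0/32.8 = 76.8293
SG_post = 1 + 76.8293/1000

1.0768


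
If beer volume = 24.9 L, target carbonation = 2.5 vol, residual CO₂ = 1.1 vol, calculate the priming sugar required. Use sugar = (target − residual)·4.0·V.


sugar = (2.5 − 1.1)·4.0·24.9

139.4400 g


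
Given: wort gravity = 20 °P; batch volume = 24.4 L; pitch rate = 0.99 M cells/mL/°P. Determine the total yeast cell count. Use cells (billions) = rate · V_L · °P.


cells = 0.99 · 24.4 · 20

483.1200 billion cells


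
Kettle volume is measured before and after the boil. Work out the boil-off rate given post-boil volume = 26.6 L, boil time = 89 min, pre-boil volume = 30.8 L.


rate = (V_pre − V_post) / (t_min/60)
rate = (30.8 − 26.6) / (89/60)

2.8315 L/hr


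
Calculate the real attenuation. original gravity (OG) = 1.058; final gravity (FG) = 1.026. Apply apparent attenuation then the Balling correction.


AA = (OG−FG)/(OG−1)·100;  RA = AA·0.8192
AA = (1.058 − 1.026)/(1.058 − 1)·100 = 55.1724
RA = 55.1724·0.8192

45.1972 %


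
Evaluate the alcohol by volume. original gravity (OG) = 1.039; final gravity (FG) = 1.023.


ABV = (OG − FG) · 131.25
ABV = (1.039 − 1.023) · 131.25

2.1000 % ABV


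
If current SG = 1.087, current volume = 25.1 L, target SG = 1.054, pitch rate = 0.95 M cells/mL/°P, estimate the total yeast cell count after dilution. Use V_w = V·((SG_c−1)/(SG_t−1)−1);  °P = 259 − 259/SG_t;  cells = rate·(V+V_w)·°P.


V_w = 25.1·((1.087−1)/(1.054−1)−1) = 15.3389
V_final = 25.1 + 15.3389 = 40.4389
°P = 259 − 259/1.054 = 13.2694
cells = 0.95·40.4389·13.2694

509.7717 billion cells


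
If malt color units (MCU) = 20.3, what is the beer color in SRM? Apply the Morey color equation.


SRM = 1.4922 · MCU^0.6859
SRM = 1.4922 · 20.3^0.6859

11.7663 SRM


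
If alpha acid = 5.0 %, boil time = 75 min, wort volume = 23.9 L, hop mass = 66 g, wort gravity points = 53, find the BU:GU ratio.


U = 1.65·0.000125^(GP/1000)·(1−e^(−0.04t))/4.15;  IBU = (α/100)·m·U·1000/V;  BU:GU = IBU/GP
U = 1.65·0.000125^(53/1000)·(1−e^(−0.04·75))/4.15 = 0.2346
IBU = (5.0/100)·66·0.2346·1000/23.9 = 32.3973
BU:GU = 32.3973/53

0.6113


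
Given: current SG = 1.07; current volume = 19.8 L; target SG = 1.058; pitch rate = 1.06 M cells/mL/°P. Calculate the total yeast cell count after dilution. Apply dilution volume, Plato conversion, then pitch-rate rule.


V_w = V·((SG_c−1)/(SG_t−1)−1);  °P = 259 − 259/SG_t;  cells = rate·(V+V_w)·°P
V_w = 19.8·((1.07−1)/(1.058−1)−1) = 4.0966
V_final = 19.8 + 4.0966 = 23.8966
°P = 259 − 259/1.058 = 14.1985
cells = 1.06·23.8966·14.1985

359.6526 billion cells


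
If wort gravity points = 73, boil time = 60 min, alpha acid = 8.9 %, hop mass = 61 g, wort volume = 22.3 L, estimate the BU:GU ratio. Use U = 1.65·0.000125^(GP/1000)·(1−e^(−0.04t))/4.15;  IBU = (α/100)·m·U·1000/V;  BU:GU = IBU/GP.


U = 1.65·0.000125^(73/1000)·(1−e^(−0.04·60))/4.15 = 0.1876
IBU = (8.9/100)·61·0.1876·1000/22.3 = 45.6692
BU:GU = 45.6692/73

0.6256


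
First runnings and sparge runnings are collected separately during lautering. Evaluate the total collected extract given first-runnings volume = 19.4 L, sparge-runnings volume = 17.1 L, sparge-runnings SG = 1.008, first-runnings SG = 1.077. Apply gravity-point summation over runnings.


total = Σ (SG_i − 1)·1000·V_i
first = (1.077 − 1)·1000·19.4 = 1493.8000
sparge = (1.008 − 1)·1000·17.1 = 136.8000
total = 1493.8000 + 136.8000

1630.6000 gravity·L


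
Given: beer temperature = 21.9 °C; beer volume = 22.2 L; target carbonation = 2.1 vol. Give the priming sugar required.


residual = 14.695·(0.01821 + 0.09011·e^(−0.04·T));  sugar = (target − residual)·4.0·V
residual = 14.695·(0.01821 + 0.09011·e^(−0.04·21.9)) = 0.8190
sugar = (2.1 − 0.8190)·4.0·22.2

113.7493 g


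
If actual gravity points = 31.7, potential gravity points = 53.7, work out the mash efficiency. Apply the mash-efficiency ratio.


efficiency = actual / potential × 100
efficiency = 31.7 / 53.7 × 100

59.0317 %


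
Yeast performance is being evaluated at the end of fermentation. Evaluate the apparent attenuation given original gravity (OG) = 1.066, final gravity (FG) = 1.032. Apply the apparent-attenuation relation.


AA = (OG − FG)/(OG − 1) · 100
AA = (1.066 − 1.032)/(1.066 − 1) · 100

51.5152 %


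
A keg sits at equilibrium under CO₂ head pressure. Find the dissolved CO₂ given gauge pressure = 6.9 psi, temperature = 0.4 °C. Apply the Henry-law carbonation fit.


vols = (P + 14.695)·(0.01821 + 0.09011·e^(−0.04·T))
vols = (6.9 + 14.695)·(0.01821 + 0.09011·e^(−0.04·0.4))

2.3083 volumes


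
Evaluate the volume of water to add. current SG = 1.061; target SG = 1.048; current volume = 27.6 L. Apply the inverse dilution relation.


V_water = V·((SG_curr − 1)/(SG_target − 1) − 1)
V_water = 27.6·((1.061 − 1)/(1.048 − 1) − 1)

7.4750 L


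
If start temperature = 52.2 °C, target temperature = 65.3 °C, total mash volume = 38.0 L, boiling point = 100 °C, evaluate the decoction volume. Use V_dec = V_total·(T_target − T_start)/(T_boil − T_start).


V_dec = 38.0·(65.3 − 52.2)/(100 − 52.2)

10.4142 L


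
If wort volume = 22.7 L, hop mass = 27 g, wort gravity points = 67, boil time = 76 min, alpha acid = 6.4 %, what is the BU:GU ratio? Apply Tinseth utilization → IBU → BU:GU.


U = 1.65·0.000125^(GP/1000)·(1−e^(−0.04t))/4.15;  IBU = (α/100)·m·U·1000/V;  BU:GU = IBU/GP
U = 1.65·0.000125^(67/1000)·(1−e^(−0.04·76))/4.15 = 0.2073
IBU = (6.4/100)·27·0.2073·1000/22.7 = 15.7819
BU:GU = 15.7819/67

0.2356


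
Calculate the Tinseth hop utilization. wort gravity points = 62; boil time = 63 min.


U = 1.65·0.000125^(GP/1000) · (1 − e^(−0.04·t))/4.15
bigness = 1.65·0.000125^(62/1000) = 0.9451
boil_factor = (1 − e^(−0.04·63))/4.15 = 0.2216
U = 0.9451 · 0.2216

0.2094


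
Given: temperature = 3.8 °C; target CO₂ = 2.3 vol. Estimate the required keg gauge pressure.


psi = vols/(0.01821 + 0.09011·e^(−0.04·T)) − 14.695
psi = 2.3/(0.01821 + 0.09011·e^(−0.04·3.8)) − 14.695

9.3602 psi


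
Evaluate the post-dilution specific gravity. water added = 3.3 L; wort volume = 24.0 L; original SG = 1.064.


SG_new = 1 + (SG_old − 1)·V_old/(V_old + V_water)
pts = (1.064 − 1)·1000·24.0/(24.0 + 3.3) = 56.2637
SG_new = 1 + 56.2637/1000

1.0563


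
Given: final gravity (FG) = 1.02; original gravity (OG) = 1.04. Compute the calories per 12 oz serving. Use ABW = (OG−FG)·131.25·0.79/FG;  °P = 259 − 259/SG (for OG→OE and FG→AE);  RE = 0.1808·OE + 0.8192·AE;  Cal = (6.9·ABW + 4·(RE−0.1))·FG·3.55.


ABW = (1.04 − 1.02)·131.25·0.79/1.02 = 2.0331
OE = 259 − 259/1.04 = 9.9615 °P
AE = 259 − 259/1.02 = 5.0784 °P
RE = 0.1808·9.9615 + 0.8192·5.0784 = 5.9613 °P
Cal = (6.9·2.0331 + 4·(5.9613−0.1))·1.02·3.55

135.6915 kcal
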